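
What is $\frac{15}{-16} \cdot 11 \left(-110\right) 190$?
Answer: $\frac{862125}{4} \approx 2.1553 \cdot 10^{5}$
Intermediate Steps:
$\frac{15}{-16} \cdot 11 \left(-110\right) 190 = 15 \left(- \frac{1}{16}\right) 11 \left(-110\right) 190 = \left(- \frac{15}{16}\right) 11 \left(-110\right) 190 = \left(- \frac{165}{16}\right) \left(-110\right) 190 = \frac{9075}{8} \cdot 190 = \frac{862125}{4}$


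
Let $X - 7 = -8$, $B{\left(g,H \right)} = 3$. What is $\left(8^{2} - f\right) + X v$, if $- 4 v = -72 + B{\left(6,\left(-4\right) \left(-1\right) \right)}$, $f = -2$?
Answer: $\frac{195}{4} \approx 48.75$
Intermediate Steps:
$X = -1$ ($X = 7 - 8 = -1$)
$v = \frac{69}{4}$ ($v = - \frac{-72 + 3}{4} = \left(- \frac{1}{4}\right) \left(-69\right) = \frac{69}{4} \approx 17.25$)
$\left(8^{2} - f\right) + X v = \left(8^{2} - -2\right) - \frac{69}{4} = \left(64 + 2\right) - \frac{69}{4} = 66 - \frac{69}{4} = \frac{195}{4}$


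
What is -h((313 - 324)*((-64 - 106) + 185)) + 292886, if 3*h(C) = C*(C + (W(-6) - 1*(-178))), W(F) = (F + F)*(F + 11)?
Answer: 290301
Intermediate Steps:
W(F) = 2*F*(11 + F) (W(F) = (2*F)*(11 + F) = 2*F*(11 + F))
h(C) = C*(118 + C)/3 (h(C) = (C*(C + (2*(-6)*(11 - 6) - 1*(-178))))/3 = (C*(C + (2*(-6)*5 + 178)))/3 = (C*(C + (-60 + 178)))/3 = (C*(C + 118))/3 = (C*(118 + C))/3 = C*(118 + C)/3)
-h((313 - 324)*((-64 - 106) + 185)) + 292886 = -(313 - 324)*((-64 - 106) + 185)*(118 + (313 - 324)*((-64 - 106) + 185))/3 + 292886 = -(-11*(-170 + 185))*(118 - 11*(-170 + 185))/3 + 292886 = -(-11*15)*(118 - 11*15)/3 + 292886 = -(-165)*(118 - 165)/3 + 292886 = -(-165)*(-47)/3 + 292886 = -1*2585 + 292886 = -2585 + 292886 = 290301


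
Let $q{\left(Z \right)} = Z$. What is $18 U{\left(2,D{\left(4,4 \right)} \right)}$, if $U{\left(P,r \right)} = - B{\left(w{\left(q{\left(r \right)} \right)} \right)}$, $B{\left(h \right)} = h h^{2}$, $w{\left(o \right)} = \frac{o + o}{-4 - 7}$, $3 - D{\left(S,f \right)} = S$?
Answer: $- \frac{144}{1331} \approx -0.10819$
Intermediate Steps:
$D{\left(S,f \right)} = 3 - S$
$w{\left(o \right)} = - \frac{2 o}{11}$ ($w{\left(o \right)} = \frac{2 o}{-4 - 7} = \frac{2 o}{-11} = 2 o \left(- \frac{1}{11}\right) = - \frac{2 o}{11}$)
$B{\left(h \right)} = h^{3}$
$U{\left(P,r \right)} = \frac{8 r^{3}}{1331}$ ($U{\left(P,r \right)} = - \left(- \frac{2 r}{11}\right)^{3} = - \frac{\left(-8\right) r^{3}}{1331} = \frac{8 r^{3}}{1331}$)
$18 U{\left(2,D{\left(4,4 \right)} \right)} = 18 \frac{8 \left(3 - 4\right)^{3}}{1331} = 18 \frac{8 \left(-1\right)^{3}}{1331} = 18 \cdot \frac{8}{1331} \left(-1\right) = 18 \left(- \frac{8}{1331}\right) = - \frac{144}{1331}$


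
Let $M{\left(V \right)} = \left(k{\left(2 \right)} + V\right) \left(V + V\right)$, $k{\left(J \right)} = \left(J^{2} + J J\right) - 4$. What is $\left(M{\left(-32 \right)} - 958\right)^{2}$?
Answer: $695556$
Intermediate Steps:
$k{\left(J \right)} = -4 + 2 J^{2}$ ($k{\left(J \right)} = \left(J^{2} + J^{2}\right) - 4 = 2 J^{2} - 4 = -4 + 2 J^{2}$)
$M{\left(V \right)} = 2 V \left(4 + V\right)$ ($M{\left(V \right)} = \left(\left(-4 + 2 \cdot 2^{2}\right) + V\right) \left(V + V\right) = \left(\left(-4 + 2 \cdot 4\right) + V\right) 2 V = \left(\left(-4 + 8\right) + V\right) 2 V = \left(4 + V\right) 2 V = 2 V \left(4 + V\right)$)
$\left(M{\left(-32 \right)} - 958\right)^{2} = \left(2 \left(-32\right) \left(4 - 32\right) - 958\right)^{2} = \left(2 \left(-32\right) \left(-28\right) - 958\right)^{2} = \left(1792 - 958\right)^{2} = 834^{2} = 695556$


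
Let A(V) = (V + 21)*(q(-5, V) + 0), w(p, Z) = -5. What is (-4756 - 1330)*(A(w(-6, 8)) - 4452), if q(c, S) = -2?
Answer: 27289624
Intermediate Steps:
A(V) = -42 - 2*V (A(V) = (V + 21)*(-2 + 0) = (21 + V)*(-2) = -42 - 2*V)
(-4756 - 1330)*(A(w(-6, 8)) - 4452) = (-4756 - 1330)*((-42 - 2*(-5)) - 4452) = -6086*((-42 + 10) - 4452) = -6086*(-32 - 4452) = -6086*(-4484) = 27289624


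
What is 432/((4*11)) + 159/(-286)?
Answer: 2649/286 ≈ 9.2622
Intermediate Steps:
432/((4*11)) + 159/(-286) = 432/44 + 159*(-1/286) = 432*(1/44) - 159/286 = 108/11 - 159/286 = 2649/286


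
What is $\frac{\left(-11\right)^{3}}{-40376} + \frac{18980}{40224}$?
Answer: $\frac{12810541}{25376316} \approx 0.50482$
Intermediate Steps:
$\frac{\left(-11\right)^{3}}{-40376} + \frac{18980}{40224} = \left(-1331\right) \left(- \frac{1}{40376}\right) + 18980 \cdot \frac{1}{40224} = \frac{1331}{40376} + \frac{4745}{10056} = \frac{12810541}{25376316}$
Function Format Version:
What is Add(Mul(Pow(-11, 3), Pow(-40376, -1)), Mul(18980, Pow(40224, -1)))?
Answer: Rational(12810541, 25376316) ≈ 0.50482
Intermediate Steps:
Add(Mul(Pow(-11, 3), Pow(-40376, -1)), Mul(18980, Pow(40224, -1))) = Add(Mul(-1331, Rational(-1, 40376)), Mul(18980, Rational(1, 40224))) = Add(Rational(1331, 40376), Rational(4745, 10056)) = Rational(12810541, 25376316)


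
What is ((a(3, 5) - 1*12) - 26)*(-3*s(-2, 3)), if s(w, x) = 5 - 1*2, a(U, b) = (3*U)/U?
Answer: 315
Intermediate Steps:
a(U, b) = 3
s(w, x) = 3 (s(w, x) = 5 - 2 = 3)
((a(3, 5) - 1*12) - 26)*(-3*s(-2, 3)) = ((3 - 1*12) - 26)*(-3*3) = ((3 - 12) - 26)*(-9) = (-9 - 26)*(-9) = -35*(-9) = 315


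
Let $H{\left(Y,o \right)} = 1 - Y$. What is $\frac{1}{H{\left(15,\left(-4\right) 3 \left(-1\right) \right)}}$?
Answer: $- \frac{1}{14} \approx -0.071429$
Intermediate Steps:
$\frac{1}{H{\left(15,\left(-4\right) 3 \left(-1\right) \right)}} = \frac{1}{1 - 15} = \frac{1}{-14} = - \frac{1}{14}$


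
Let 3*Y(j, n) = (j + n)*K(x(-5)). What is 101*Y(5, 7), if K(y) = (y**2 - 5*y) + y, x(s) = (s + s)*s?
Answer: 929200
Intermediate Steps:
x(s) = 2*s**2 (x(s) = (2*s)*s = 2*s**2)
K(y) = y**2 - 4*y
Y(j, n) = 2300*j/3 + 2300*n/3 (Y(j, n) = ((j + n)*((2*(-5)**2)*(-4 + 2*(-5)**2)))/3 = ((j + n)*((2*25)*(-4 + 2*25)))/3 = ((j + n)*(50*(-4 + 50)))/3 = ((j + n)*(50*46))/3 = ((j + n)*2300)/3 = (2300*j + 2300*n)/3 = 2300*j/3 + 2300*n/3)
101*Y(5, 7) = 101*((2300/3)*5 + (2300/3)*7) = 101*(11500/3 + 16100/3) = 101*9200 = 929200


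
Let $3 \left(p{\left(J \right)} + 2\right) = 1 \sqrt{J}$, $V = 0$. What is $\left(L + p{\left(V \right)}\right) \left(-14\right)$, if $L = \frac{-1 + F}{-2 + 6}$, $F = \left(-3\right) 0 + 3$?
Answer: $21$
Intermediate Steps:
$F = 3$ ($F = 0 + 3 = 3$)
$L = \frac{1}{2}$ ($L = \frac{-1 + 3}{-2 + 6} = \frac{2}{4} = 2 \cdot \frac{1}{4} = \frac{1}{2} \approx 0.5$)
$p{\left(J \right)} = -2 + \frac{\sqrt{J}}{3}$ ($p{\left(J \right)} = -2 + \frac{1 \sqrt{J}}{3} = -2 + \frac{\sqrt{J}}{3}$)
$\left(L + p{\left(V \right)}\right) \left(-14\right) = \left(\frac{1}{2} - \left(2 - \frac{\sqrt{0}}{3}\right)\right) \left(-14\right) = \left(\frac{1}{2} + \left(-2 + \frac{1}{3} \cdot 0\right)\right) \left(-14\right) = \left(\frac{1}{2} + \left(-2 + 0\right)\right) \left(-14\right) = \left(\frac{1}{2} - 2\right) \left(-14\right) = \left(- \frac{3}{2}\right) \left(-14\right) = 21$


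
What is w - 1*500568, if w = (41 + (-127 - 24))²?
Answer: -488468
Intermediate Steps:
w = 12100 (w = (41 - 151)² = (-110)² = 12100)
w - 1*500568 = 12100 - 1*500568 = 12100 - 500568 = -488468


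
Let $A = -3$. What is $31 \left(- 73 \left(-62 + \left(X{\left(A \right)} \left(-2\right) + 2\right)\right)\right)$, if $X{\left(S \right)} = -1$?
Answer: $131254$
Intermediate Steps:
$31 \left(- 73 \left(-62 + \left(X{\left(A \right)} \left(-2\right) + 2\right)\right)\right) = 31 \left(- 73 \left(-62 + \left(\left(-1\right) \left(-2\right) + 2\right)\right)\right) = 31 \left(- 73 \left(-62 + \left(2 + 2\right)\right)\right) = 31 \left(- 73 \left(-62 + 4\right)\right) = 31 \left(\left(-73\right) \left(-58\right)\right) = 31 \cdot 4234 = 131254$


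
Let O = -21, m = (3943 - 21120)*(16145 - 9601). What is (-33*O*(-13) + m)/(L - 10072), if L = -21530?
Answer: 112415297/31602 ≈ 3557.2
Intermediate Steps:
m = -112406288 (m = -17177*6544 = -112406288)
(-33*O*(-13) + m)/(L - 10072) = (-33*(-21)*(-13) - 112406288)/(-21530 - 10072) = (693*(-13) - 112406288)/(-31602) = (-9009 - 112406288)*(-1/31602) = -112415297*(-1/31602) = 112415297/31602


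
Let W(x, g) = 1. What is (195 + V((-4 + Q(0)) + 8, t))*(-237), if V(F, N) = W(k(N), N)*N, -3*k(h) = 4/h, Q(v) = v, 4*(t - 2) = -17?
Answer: -182727/4 ≈ -45682.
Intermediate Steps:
t = -9/4 (t = 2 + (¼)*(-17) = 2 - 17/4 = -9/4 ≈ -2.2500)
k(h) = -4/(3*h)
V(F, N) = N (V(F, N) = 1*N = N)
(195 + V((-4 + Q(0)) + 8, t))*(-237) = (195 - 9/4)*(-237) = (771/4)*(-237) = -182727/4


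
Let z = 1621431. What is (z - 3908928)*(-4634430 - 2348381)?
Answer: 15973159214067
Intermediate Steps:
(z - 3908928)*(-4634430 - 2348381) = (1621431 - 3908928)*(-4634430 - 2348381) = -2287497*(-6982811) = 15973159214067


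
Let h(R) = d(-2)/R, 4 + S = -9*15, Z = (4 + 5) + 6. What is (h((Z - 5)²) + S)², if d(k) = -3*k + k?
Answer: 12068676/625 ≈ 19310.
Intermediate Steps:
Z = 15 (Z = 9 + 6 = 15)
S = -139 (S = -4 - 9*15 = -4 - 135 = -139)
d(k) = -2*k
h(R) = 4/R (h(R) = (-2*(-2))/R = 4/R)
(h((Z - 5)²) + S)² = (4/((15 - 5)²) - 139)² = (4/(10²) - 139)² = (4/100 - 139)² = (4*(1/100) - 139)² = (1/25 - 139)² = (-3474/25)² = 12068676/625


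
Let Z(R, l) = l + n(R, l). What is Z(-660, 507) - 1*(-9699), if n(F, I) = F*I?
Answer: -324414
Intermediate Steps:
Z(R, l) = l + R*l
Z(-660, 507) - 1*(-9699) = 507*(1 - 660) - 1*(-9699) = 507*(-659) + 9699 = -334113 + 9699 = -324414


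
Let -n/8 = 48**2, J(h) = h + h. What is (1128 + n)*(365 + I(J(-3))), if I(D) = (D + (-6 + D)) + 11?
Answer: -6194832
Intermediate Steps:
J(h) = 2*h
I(D) = 5 + 2*D (I(D) = (-6 + 2*D) + 11 = 5 + 2*D)
n = -18432 (n = -8*48**2 = -8*2304 = -18432)
(1128 + n)*(365 + I(J(-3))) = (1128 - 18432)*(365 + (5 + 2*(2*(-3)))) = -17304*(365 + (5 + 2*(-6))) = -17304*(365 + (5 - 12)) = -17304*(365 - 7) = -17304*358 = -6194832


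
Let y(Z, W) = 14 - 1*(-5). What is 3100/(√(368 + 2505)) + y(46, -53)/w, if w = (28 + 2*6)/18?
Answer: 171/20 + 3100*√17/221 ≈ 66.385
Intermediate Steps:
y(Z, W) = 19 (y(Z, W) = 14 + 5 = 19)
w = 20/9 (w = (28 + 12)/18 = (1/18)*40 = 20/9 ≈ 2.2222)
3100/(√(368 + 2505)) + y(46, -53)/w = 3100/(√(368 + 2505)) + 19/(20/9) = 3100/(√2873) + 19*(9/20) = 3100/((13*√17)) + 171/20 = 3100*(√17/221) + 171/20 = 3100*√17/221 + 171/20 = 171/20 + 3100*√17/221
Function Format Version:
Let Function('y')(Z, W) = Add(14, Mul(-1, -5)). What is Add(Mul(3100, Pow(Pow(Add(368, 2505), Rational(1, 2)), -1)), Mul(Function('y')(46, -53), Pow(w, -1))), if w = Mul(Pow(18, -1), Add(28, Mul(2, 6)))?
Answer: Add(Rational(171, 20), Mul(Rational(3100, 221), Pow(17, Rational(1, 2)))) ≈ 66.385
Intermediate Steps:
Function('y')(Z, W) = 19 (Function('y')(Z, W) = Add(14, 5) = 19)
w = Rational(20, 9) (w = Mul(Rational(1, 18), Add(28, 12)) = Mul(Rational(1, 18), 40) = Rational(20, 9) ≈ 2.2222)
Add(Mul(3100, Pow(Pow(Add(368, 2505), Rational(1, 2)), -1)), Mul(Function('y')(46, -53), Pow(w, -1))) = Add(Mul(3100, Pow(Pow(Add(368, 2505), Rational(1, 2)), -1)), Mul(19, Pow(Rational(20, 9), -1))) = Add(Mul(3100, Pow(Pow(2873, Rational(1, 2)), -1)), Mul(19, Rational(9, 20))) = Add(Mul(3100, Pow(Mul(13, Pow(17, Rational(1, 2))), -1)), Rational(171, 20)) = Add(Mul(3100, Mul(Rational(1, 221), Pow(17, Rational(1, 2)))), Rational(171, 20)) = Add(Mul(Rational(3100, 221), Pow(17, Rational(1, 2))), Rational(171, 20)) = Add(Rational(171, 20), Mul(Rational(3100, 221), Pow(17, Rational(1, 2))))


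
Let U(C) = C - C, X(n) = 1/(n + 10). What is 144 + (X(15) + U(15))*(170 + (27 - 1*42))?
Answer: 751/5 ≈ 150.20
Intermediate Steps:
X(n) = 1/(10 + n)
U(C) = 0
144 + (X(15) + U(15))*(170 + (27 - 1*42)) = 144 + (1/(10 + 15) + 0)*(170 + (27 - 1*42)) = 144 + (1/25 + 0)*(170 + (27 - 42)) = 144 + (1/25 + 0)*(170 - 15) = 144 + (1/25)*155 = 144 + 31/5 = 751/5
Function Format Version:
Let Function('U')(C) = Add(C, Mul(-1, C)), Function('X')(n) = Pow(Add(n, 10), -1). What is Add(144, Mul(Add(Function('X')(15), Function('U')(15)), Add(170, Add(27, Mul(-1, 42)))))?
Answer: Rational(751, 5) ≈ 150.20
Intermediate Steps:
Function('X')(n) = Pow(Add(10, n), -1)
Function('U')(C) = 0
Add(144, Mul(Add(Function('X')(15), Function('U')(15)), Add(170, Add(27, Mul(-1, 42))))) = Add(144, Mul(Add(Pow(Add(10, 15), -1), 0), Add(170, Add(27, Mul(-1, 42))))) = Add(144, Mul(Add(Pow(25, -1), 0), Add(170, Add(27, -42)))) = Add(144, Mul(Add(Rational(1, 25), 0), Add(170, -15))) = Add(144, Mul(Rational(1, 25), 155)) = Add(144, Rational(31, 5)) = Rational(751, 5)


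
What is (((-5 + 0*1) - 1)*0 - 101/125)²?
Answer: 10201/15625 ≈ 0.65286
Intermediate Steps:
(((-5 + 0*1) - 1)*0 - 101/125)² = (((-5 + 0) - 1)*0 - 101*1/125)² = ((-5 - 1)*0 - 101/125)² = (-6*0 - 101/125)² = (0 - 101/125)² = (-101/125)² = 10201/15625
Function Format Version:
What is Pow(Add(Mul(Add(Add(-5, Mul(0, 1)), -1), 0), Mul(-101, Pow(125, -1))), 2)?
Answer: Rational(10201, 15625) ≈ 0.65286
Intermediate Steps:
Pow(Add(Mul(Add(Add(-5, Mul(0, 1)), -1), 0), Mul(-101, Pow(125, -1))), 2) = Pow(Add(Mul(Add(Add(-5, 0), -1), 0), Mul(-101, Rational(1, 125))), 2) = Pow(Add(Mul(Add(-5, -1), 0), Rational(-101, 125)), 2) = Pow(Add(Mul(-6, 0), Rational(-101, 125)), 2) = Pow(Add(0, Rational(-101, 125)), 2) = Pow(Rational(-101, 125), 2) = Rational(10201, 15625)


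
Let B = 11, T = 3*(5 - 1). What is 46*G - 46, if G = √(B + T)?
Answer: -46 + 46*√23 ≈ 174.61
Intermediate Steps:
T = 12 (T = 3*4 = 12)
G = √23 (G = √(11 + 12) = √23 ≈ 4.7958)
46*G - 46 = 46*√23 - 46 = -46 + 46*√23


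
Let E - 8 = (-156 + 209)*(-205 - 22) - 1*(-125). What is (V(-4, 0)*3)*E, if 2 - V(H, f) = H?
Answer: -214164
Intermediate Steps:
V(H, f) = 2 - H
E = -11898 (E = 8 + ((-156 + 209)*(-205 - 22) - 1*(-125)) = 8 + (53*(-227) + 125) = 8 + (-12031 + 125) = 8 - 11906 = -11898)
(V(-4, 0)*3)*E = ((2 - 1*(-4))*3)*(-11898) = ((2 + 4)*3)*(-11898) = (6*3)*(-11898) = 18*(-11898) = -214164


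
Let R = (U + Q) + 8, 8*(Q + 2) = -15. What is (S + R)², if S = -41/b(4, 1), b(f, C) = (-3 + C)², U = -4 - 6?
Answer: 16641/64 ≈ 260.02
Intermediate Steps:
U = -10
Q = -31/8 (Q = -2 + (⅛)*(-15) = -2 - 15/8 = -31/8 ≈ -3.8750)
R = -47/8 (R = (-10 - 31/8) + 8 = -111/8 + 8 = -47/8 ≈ -5.8750)
S = -41/4 (S = -41/(-3 + 1)² = -41/((-2)²) = -41/4 ≈ -10.250)
(S + R)² = (-41/4 - 47/8)² = (-129/8)² = 16641/64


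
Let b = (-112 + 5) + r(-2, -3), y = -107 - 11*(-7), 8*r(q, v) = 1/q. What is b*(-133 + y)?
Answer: 279219/16 ≈ 17451.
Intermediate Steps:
r(q, v) = 1/(8*q)
y = -30 (y = -107 - 1*(-77) = -107 + 77 = -30)
b = -1713/16 (b = (-112 + 5) + (⅛)/(-2) = -107 + (⅛)*(-½) = -107 - 1/16 = -1713/16 ≈ -107.06)
b*(-133 + y) = -1713*(-133 - 30)/16 = -1713/16*(-163) = 279219/16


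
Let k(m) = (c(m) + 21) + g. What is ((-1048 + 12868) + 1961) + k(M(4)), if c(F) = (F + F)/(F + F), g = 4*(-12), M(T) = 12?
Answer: 13755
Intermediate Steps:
g = -48
c(F) = 1 (c(F) = (2*F)/((2*F)) = (2*F)*(1/(2*F)) = 1)
k(m) = -26 (k(m) = (1 + 21) - 48 = 22 - 48 = -26)
((-1048 + 12868) + 1961) + k(M(4)) = ((-1048 + 12868) + 1961) - 26 = (11820 + 1961) - 26 = 13781 - 26 = 13755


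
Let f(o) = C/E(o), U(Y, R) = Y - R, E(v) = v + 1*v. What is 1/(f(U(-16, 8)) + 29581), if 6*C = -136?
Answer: 36/1064933 ≈ 3.3805e-5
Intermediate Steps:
C = -68/3 (C = (⅙)*(-136) = -68/3 ≈ -22.667)
E(v) = 2*v (E(v) = v + v = 2*v)
f(o) = -34/(3*o) (f(o) = -68*1/(2*o)/3 = -34/(3*o))
1/(f(U(-16, 8)) + 29581) = 1/(-34/(3*(-16 - 1*8)) + 29581) = 1/(-34/(3*(-16 - 8)) + 29581) = 1/(-34/3/(-24) + 29581) = 1/(-34/3*(-1/24) + 29581) = 1/(17/36 + 29581) = 1/(1064933/36) = 36/1064933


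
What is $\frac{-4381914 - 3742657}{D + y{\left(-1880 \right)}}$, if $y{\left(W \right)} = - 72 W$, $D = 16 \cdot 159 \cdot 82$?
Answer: $- \frac{8124571}{343968} \approx -23.62$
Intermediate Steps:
$D = 208608$ ($D = 2544 \cdot 82 = 208608$)
$\frac{-4381914 - 3742657}{D + y{\left(-1880 \right)}} = \frac{-4381914 - 3742657}{208608 - -135360} = - \frac{8124571}{208608 + 135360} = - \frac{8124571}{343968}$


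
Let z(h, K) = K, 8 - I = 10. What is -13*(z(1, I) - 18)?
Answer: 260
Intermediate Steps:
I = -2 (I = 8 - 1*10 = 8 - 10 = -2)
-13*(z(1, I) - 18) = -13*(-2 - 18) = -13*(-20) = 260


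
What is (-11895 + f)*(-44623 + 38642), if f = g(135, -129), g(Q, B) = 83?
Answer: 70647572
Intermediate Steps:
f = 83
(-11895 + f)*(-44623 + 38642) = (-11895 + 83)*(-44623 + 38642) = -11812*(-5981) = 70647572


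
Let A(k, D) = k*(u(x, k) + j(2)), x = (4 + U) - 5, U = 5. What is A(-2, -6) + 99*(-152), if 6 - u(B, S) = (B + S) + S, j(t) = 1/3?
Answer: -45182/3 ≈ -15061.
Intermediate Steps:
j(t) = 1/3
x = 4 (x = (4 + 5) - 5 = 9 - 5 = 4)
u(B, S) = 6 - B - 2*S (u(B, S) = 6 - ((B + S) + S) = 6 - (B + 2*S) = 6 + (-B - 2*S) = 6 - B - 2*S)
A(k, D) = k*(7/3 - 2*k) (A(k, D) = k*((6 - 1*4 - 2*k) + 1/3) = k*((6 - 4 - 2*k) + 1/3) = k*((2 - 2*k) + 1/3) = k*(7/3 - 2*k))
A(-2, -6) + 99*(-152) = (1/3)*(-2)*(7 - 6*(-2)) + 99*(-152) = (1/3)*(-2)*(7 + 12) - 15048 = (1/3)*(-2)*19 - 15048 = -38/3 - 15048 = -45182/3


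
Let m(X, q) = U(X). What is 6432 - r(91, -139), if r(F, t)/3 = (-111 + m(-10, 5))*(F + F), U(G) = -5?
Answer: 69768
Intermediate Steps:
m(X, q) = -5
r(F, t) = -696*F (r(F, t) = 3*((-111 - 5)*(F + F)) = 3*(-232*F) = -696*F)
6432 - r(91, -139) = 6432 - (-696)*91 = 6432 - 1*(-63336) = 6432 + 63336 = 69768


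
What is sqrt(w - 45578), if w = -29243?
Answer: I*sqrt(74821) ≈ 273.53*I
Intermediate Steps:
sqrt(w - 45578) = sqrt(-29243 - 45578) = sqrt(-74821) = I*sqrt(74821)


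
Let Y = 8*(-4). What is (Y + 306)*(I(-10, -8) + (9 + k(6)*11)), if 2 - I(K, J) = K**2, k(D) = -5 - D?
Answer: -57540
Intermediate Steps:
Y = -32
I(K, J) = 2 - K**2
(Y + 306)*(I(-10, -8) + (9 + k(6)*11)) = (-32 + 306)*((2 - 1*(-10)**2) + (9 + (-5 - 1*6)*11)) = 274*((2 - 1*100) + (9 + (-5 - 6)*11)) = 274*((2 - 100) + (9 - 11*11)) = 274*(-98 + (9 - 121)) = 274*(-98 - 112) = 274*(-210) = -57540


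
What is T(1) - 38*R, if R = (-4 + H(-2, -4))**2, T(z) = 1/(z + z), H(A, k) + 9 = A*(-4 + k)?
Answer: -683/2 ≈ -341.50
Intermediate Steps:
H(A, k) = -9 + A*(-4 + k)
T(z) = 1/(2*z)
R = 9 (R = (-4 + (-9 - 4*(-2) - 2*(-4)))**2 = (-4 + (-9 + 8 + 8))**2 = (-4 + 7)**2 = 3**2 = 9)
T(1) - 38*R = (1/2)/1 - 38*9 = (1/2)*1 - 342 = 1/2 - 342 = -683/2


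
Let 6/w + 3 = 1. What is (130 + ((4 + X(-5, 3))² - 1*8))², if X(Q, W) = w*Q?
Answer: 233289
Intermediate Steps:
w = -3 (w = 6/(-3 + 1) = 6/(-2) = 6*(-½) = -3)
X(Q, W) = -3*Q
(130 + ((4 + X(-5, 3))² - 1*8))² = (130 + ((4 - 3*(-5))² - 1*8))² = (130 + ((4 + 15)² - 8))² = (130 + (19² - 8))² = (130 + (361 - 8))² = (130 + 353)² = 483² = 233289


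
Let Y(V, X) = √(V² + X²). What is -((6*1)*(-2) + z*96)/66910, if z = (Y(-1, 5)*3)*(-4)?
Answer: 6/33455 + 576*√26/33455 ≈ 0.087970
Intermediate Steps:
z = -12*√26 (z = (√((-1)² + 5²)*3)*(-4) = (√(1 + 25)*3)*(-4) = (√26*3)*(-4) = (3*√26)*(-4) = -12*√26 ≈ -61.188)
-((6*1)*(-2) + z*96)/66910 = -((6*1)*(-2) - 12*√26*96)/66910 = -(6*(-2) - 1152*√26)/66910 = -(-12 - 1152*√26)/66910 = -(-6/33455 - 576*√26/33455) = 6/33455 + 576*√26/33455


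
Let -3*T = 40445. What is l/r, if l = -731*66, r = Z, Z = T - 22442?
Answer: 144738/107771 ≈ 1.3430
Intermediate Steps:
T = -40445/3 (T = -⅓*40445 = -40445/3 ≈ -13482.)
Z = -107771/3 (Z = -40445/3 - 22442 = -107771/3 ≈ -35924.)
r = -107771/3 ≈ -35924.
l = -48246
l/r = -48246/(-107771/3) = -48246*(-3/107771) = 144738/107771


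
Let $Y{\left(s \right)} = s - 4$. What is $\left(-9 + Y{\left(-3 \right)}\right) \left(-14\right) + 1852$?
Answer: $2076$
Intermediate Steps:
$Y{\left(s \right)} = -4 + s$ ($Y{\left(s \right)} = s - 4 = -4 + s$)
$\left(-9 + Y{\left(-3 \right)}\right) \left(-14\right) + 1852 = \left(-9 - 7\right) \left(-14\right) + 1852 = \left(-16\right) \left(-14\right) + 1852 = 224 + 1852 = 2076$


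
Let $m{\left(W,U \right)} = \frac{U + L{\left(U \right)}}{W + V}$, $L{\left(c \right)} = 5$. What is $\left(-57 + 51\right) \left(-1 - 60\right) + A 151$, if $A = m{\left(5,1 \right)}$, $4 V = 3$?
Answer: $\frac{12042}{23} \approx 523.57$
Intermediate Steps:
$V = \frac{3}{4}$ ($V = \frac{1}{4} \cdot 3 = \frac{3}{4} \approx 0.75$)
$m{\left(W,U \right)} = \frac{5 + U}{\frac{3}{4} + W}$ ($m{\left(W,U \right)} = \frac{U + 5}{W + \frac{3}{4}} = \frac{5 + U}{\frac{3}{4} + W}$)
$A = \frac{24}{23}$ ($A = \frac{4 \left(5 + 1\right)}{3 + 4 \cdot 5} = 4 \frac{1}{3 + 20} \cdot 6 = 4 \cdot \frac{1}{23} \cdot 6 = \frac{24}{23} \approx 1.0435$)
$\left(-57 + 51\right) \left(-1 - 60\right) + A 151 = \left(-57 + 51\right) \left(-1 - 60\right) + \frac{24}{23} \cdot 151 = \left(-6\right) \left(-61\right) + \frac{3624}{23} = 366 + \frac{3624}{23} = \frac{12042}{23}$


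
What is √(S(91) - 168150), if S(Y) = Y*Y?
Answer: I*√159869 ≈ 399.84*I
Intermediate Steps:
S(Y) = Y²
√(S(91) - 168150) = √(91² - 168150) = √(8281 - 168150) = √(-159869) = I*√159869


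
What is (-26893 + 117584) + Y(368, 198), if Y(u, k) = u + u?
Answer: 91427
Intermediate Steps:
Y(u, k) = 2*u
(-26893 + 117584) + Y(368, 198) = (-26893 + 117584) + 2*368 = 90691 + 736 = 91427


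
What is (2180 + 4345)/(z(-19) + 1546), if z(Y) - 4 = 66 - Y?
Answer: 435/109 ≈ 3.9908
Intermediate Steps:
z(Y) = 70 - Y (z(Y) = 4 + (66 - Y) = 70 - Y)
(2180 + 4345)/(z(-19) + 1546) = (2180 + 4345)/((70 - 1*(-19)) + 1546) = 6525/((70 + 19) + 1546) = 6525/(89 + 1546) = 6525/1635 = 6525*(1/1635) = 435/109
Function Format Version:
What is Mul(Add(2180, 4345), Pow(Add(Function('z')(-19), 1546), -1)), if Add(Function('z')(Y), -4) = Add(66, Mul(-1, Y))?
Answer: Rational(435, 109) ≈ 3.9908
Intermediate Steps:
Function('z')(Y) = Add(70, Mul(-1, Y)) (Function('z')(Y) = Add(4, Add(66, Mul(-1, Y))) = Add(70, Mul(-1, Y)))
Mul(Add(2180, 4345), Pow(Add(Function('z')(-19), 1546), -1)) = Mul(Add(2180, 4345), Pow(Add(Add(70, Mul(-1, -19)), 1546), -1)) = Mul(6525, Pow(Add(Add(70, 19), 1546), -1)) = Mul(6525, Pow(Add(89, 1546), -1)) = Mul(6525, Pow(1635, -1)) = Mul(6525, Rational(1, 1635)) = Rational(435, 109)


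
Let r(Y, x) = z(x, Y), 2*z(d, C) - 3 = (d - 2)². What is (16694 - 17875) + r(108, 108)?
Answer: 8877/2 ≈ 4438.5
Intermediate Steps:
z(d, C) = 3/2 + (-2 + d)²/2 (z(d, C) = 3/2 + (d - 2)²/2 = 3/2 + (-2 + d)²/2)
r(Y, x) = 3/2 + (-2 + x)²/2
(16694 - 17875) + r(108, 108) = (16694 - 17875) + (3/2 + (-2 + 108)²/2) = -1181 + (3/2 + (½)*106²) = -1181 + (3/2 + (½)*11236) = -1181 + (3/2 + 5618) = -1181 + 11239/2 = 8877/2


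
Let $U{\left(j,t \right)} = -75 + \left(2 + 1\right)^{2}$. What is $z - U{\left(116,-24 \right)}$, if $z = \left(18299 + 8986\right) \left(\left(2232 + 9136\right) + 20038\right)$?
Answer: $856912776$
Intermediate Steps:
$U{\left(j,t \right)} = -66$ ($U{\left(j,t \right)} = -75 + 3^{2} = -75 + 9 = -66$)
$z = 856912710$ ($z = 27285 \left(11368 + 20038\right) = 27285 \cdot 31406 = 856912710$)
$z - U{\left(116,-24 \right)} = 856912710 - -66 = 856912710 + 66 = 856912776$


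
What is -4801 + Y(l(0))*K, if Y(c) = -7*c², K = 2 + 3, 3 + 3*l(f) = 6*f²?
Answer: -4836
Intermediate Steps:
l(f) = -1 + 2*f² (l(f) = -1 + (6*f²)/3 = -1 + 2*f²)
K = 5
-4801 + Y(l(0))*K = -4801 - 7*(-1 + 2*0²)²*5 = -4801 - 7*(-1 + 2*0)²*5 = -4801 - 7*(-1 + 0)²*5 = -4801 - 7*(-1)²*5 = -4801 - 7*1*5 = -4801 - 7*5 = -4801 - 35 = -4836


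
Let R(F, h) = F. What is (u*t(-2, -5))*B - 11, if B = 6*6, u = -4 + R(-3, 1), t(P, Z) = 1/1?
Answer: -263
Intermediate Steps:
t(P, Z) = 1 (t(P, Z) = 1*1 = 1)
u = -7 (u = -4 - 3 = -7)
B = 36
(u*t(-2, -5))*B - 11 = -7*1*36 - 11 = -7*36 - 11 = -252 - 11 = -263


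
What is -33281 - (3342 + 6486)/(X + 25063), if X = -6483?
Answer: -154592702/4645 ≈ -33282.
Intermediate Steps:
-33281 - (3342 + 6486)/(X + 25063) = -33281 - (3342 + 6486)/(-6483 + 25063) = -33281 - 9828/18580 = -33281 - 1*2457/4645 = -33281 - 2457/4645 = -154592702/4645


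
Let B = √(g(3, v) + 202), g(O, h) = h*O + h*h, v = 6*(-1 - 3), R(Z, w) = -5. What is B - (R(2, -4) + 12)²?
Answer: -49 + √706 ≈ -22.429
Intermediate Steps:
v = -24 (v = 6*(-4) = -24)
g(O, h) = h² + O*h (g(O, h) = O*h + h² = h² + O*h)
B = √706 (B = √(-24*(3 - 24) + 202) = √(-24*(-21) + 202) = √(504 + 202) = √706 ≈ 26.571)
B - (R(2, -4) + 12)² = √706 - (-5 + 12)² = √706 - 1*7² = √706 - 1*49 = √706 - 49 = -49 + √706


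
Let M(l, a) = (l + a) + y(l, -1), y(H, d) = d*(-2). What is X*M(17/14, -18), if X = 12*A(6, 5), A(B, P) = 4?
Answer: -4968/7 ≈ -709.71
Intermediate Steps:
X = 48 (X = 12*4 = 48)
y(H, d) = -2*d
M(l, a) = 2 + a + l (M(l, a) = (l + a) - 2*(-1) = (a + l) + 2 = 2 + a + l)
X*M(17/14, -18) = 48*(2 - 18 + 17/14) = 48*(-207/14) = -4968/7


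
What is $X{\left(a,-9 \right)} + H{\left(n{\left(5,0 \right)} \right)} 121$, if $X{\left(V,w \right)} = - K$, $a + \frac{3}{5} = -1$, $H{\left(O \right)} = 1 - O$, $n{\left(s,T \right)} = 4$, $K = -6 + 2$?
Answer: $-359$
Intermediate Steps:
$K = -4$
$a = - \frac{8}{5}$ ($a = - \frac{3}{5} - 1 = - \frac{8}{5} \approx -1.6$)
$X{\left(V,w \right)} = 4$ ($X{\left(V,w \right)} = \left(-1\right) \left(-4\right) = 4$)
$X{\left(a,-9 \right)} + H{\left(n{\left(5,0 \right)} \right)} 121 = 4 + \left(1 - 4\right) 121 = 4 - 363 = -359$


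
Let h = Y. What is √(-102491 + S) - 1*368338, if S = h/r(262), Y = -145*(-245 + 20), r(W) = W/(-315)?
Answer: -368338 + I*√9727933454/262 ≈ -3.6834e+5 + 376.45*I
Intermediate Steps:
r(W) = -W/315 (r(W) = W*(-1/315) = -W/315)
Y = 32625 (Y = -145*(-225) = 32625)
h = 32625
S = -10276875/262 (S = 32625/((-1/315*262)) = 32625/(-262/315) = 32625*(-315/262) = -10276875/262 ≈ -39225.)
√(-102491 + S) - 1*368338 = √(-102491 - 10276875/262) - 1*368338 = √(-37129517/262) - 368338 = I*√9727933454/262 - 368338 = -368338 + I*√9727933454/262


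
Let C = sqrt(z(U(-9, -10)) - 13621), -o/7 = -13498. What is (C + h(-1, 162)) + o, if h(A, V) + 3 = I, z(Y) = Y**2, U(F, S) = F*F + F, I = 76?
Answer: 94559 + I*sqrt(8437) ≈ 94559.0 + 91.853*I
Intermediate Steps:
U(F, S) = F + F**2 (U(F, S) = F**2 + F = F + F**2)
h(A, V) = 73 (h(A, V) = -3 + 76 = 73)
o = 94486 (o = -7*(-13498) = 94486)
C = I*sqrt(8437) (C = sqrt((-9*(1 - 9))**2 - 13621) = sqrt((-9*(-8))**2 - 13621) = sqrt(72**2 - 13621) = sqrt(5184 - 13621) = sqrt(-8437) = I*sqrt(8437) ≈ 91.853*I)
(C + h(-1, 162)) + o = (I*sqrt(8437) + 73) + 94486 = (73 + I*sqrt(8437)) + 94486 = 94559 + I*sqrt(8437)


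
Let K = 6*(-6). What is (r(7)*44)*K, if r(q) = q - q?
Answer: 0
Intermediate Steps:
r(q) = 0
K = -36
(r(7)*44)*K = (0*44)*(-36) = 0*(-36) = 0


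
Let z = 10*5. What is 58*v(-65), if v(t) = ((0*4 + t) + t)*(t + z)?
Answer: 113100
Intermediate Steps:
z = 50
v(t) = 2*t*(50 + t) (v(t) = ((0*4 + t) + t)*(t + 50) = ((0 + t) + t)*(50 + t) = (t + t)*(50 + t) = (2*t)*(50 + t) = 2*t*(50 + t))
58*v(-65) = 58*(2*(-65)*(50 - 65)) = 58*(2*(-65)*(-15)) = 58*1950 = 113100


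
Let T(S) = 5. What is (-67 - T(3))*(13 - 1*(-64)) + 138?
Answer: -5406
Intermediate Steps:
(-67 - T(3))*(13 - 1*(-64)) + 138 = (-67 - 1*5)*(13 - 1*(-64)) + 138 = (-67 - 5)*(13 + 64) + 138 = -72*77 + 138 = -5544 + 138 = -5406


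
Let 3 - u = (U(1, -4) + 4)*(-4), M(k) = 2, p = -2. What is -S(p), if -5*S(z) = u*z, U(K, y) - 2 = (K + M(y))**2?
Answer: -126/5 ≈ -25.200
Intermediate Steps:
U(K, y) = 2 + (2 + K)**2 (U(K, y) = 2 + (K + 2)**2 = 2 + (2 + K)**2)
u = 63 (u = 3 - ((2 + (2 + 1)**2) + 4)*(-4) = 3 - ((2 + 3**2) + 4)*(-4) = 3 - ((2 + 9) + 4)*(-4) = 3 - (11 + 4)*(-4) = 3 - 15*(-4) = 3 - 1*(-60) = 3 + 60 = 63)
S(z) = -63*z/5
-S(p) = -(-63)*(-2)/5 = -1*126/5 = -126/5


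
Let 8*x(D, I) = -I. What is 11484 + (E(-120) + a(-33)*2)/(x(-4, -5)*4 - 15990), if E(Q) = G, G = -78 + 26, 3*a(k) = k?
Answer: 367201048/31975 ≈ 11484.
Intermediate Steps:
x(D, I) = -I/8 (x(D, I) = (-I)/8 = -I/8)
a(k) = k/3
G = -52
E(Q) = -52
11484 + (E(-120) + a(-33)*2)/(x(-4, -5)*4 - 15990) = 11484 + (-52 + ((1/3)*(-33))*2)/(-1/8*(-5)*4 - 15990) = 11484 + (-52 - 11*2)/((5/8)*4 - 15990) = 11484 + (-52 - 22)/(5/2 - 15990) = 11484 - 74/(-31975/2) = 11484 - 74*(-2/31975) = 11484 + 148/31975 = 367201048/31975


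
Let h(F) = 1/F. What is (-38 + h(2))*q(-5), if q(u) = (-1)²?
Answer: -75/2 ≈ -37.500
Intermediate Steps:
q(u) = 1
(-38 + h(2))*q(-5) = (-38 + 1/2)*1 = (-38 + ½)*1 = -75/2*1 = -75/2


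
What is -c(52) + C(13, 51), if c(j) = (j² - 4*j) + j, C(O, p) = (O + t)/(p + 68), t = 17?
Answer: -303182/119 ≈ -2547.7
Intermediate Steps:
C(O, p) = (17 + O)/(68 + p) (C(O, p) = (O + 17)/(p + 68) = (17 + O)/(68 + p))
c(j) = j² - 3*j
-c(52) + C(13, 51) = -52*(-3 + 52) + (17 + 13)/(68 + 51) = -52*49 + 30/119 = -1*2548 + (1/119)*30 = -2548 + 30/119 = -303182/119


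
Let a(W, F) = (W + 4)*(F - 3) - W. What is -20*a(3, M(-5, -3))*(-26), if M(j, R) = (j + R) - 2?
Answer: -48880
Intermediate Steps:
M(j, R) = -2 + R + j (M(j, R) = (R + j) - 2 = -2 + R + j)
a(W, F) = -W + (-3 + F)*(4 + W) (a(W, F) = (4 + W)*(-3 + F) - W = (-3 + F)*(4 + W) - W = -W + (-3 + F)*(4 + W))
-20*a(3, M(-5, -3))*(-26) = -20*(-12 - 4*3 + 4*(-2 - 3 - 5) + (-2 - 3 - 5)*3)*(-26) = -20*(-12 - 12 + 4*(-10) - 10*3)*(-26) = -20*(-12 - 12 - 40 - 30)*(-26) = -20*(-94)*(-26) = 1880*(-26) = -48880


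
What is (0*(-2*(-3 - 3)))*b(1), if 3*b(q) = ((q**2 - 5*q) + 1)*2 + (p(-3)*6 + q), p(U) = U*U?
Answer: 0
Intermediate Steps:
p(U) = U**2
b(q) = 56/3 - 3*q + 2*q**2/3 (b(q) = (((q**2 - 5*q) + 1)*2 + ((-3)**2*6 + q))/3 = ((1 + q**2 - 5*q)*2 + (9*6 + q))/3 = ((2 - 10*q + 2*q**2) + (54 + q))/3 = (56 - 9*q + 2*q**2)/3 = 56/3 - 3*q + 2*q**2/3)
(0*(-2*(-3 - 3)))*b(1) = (0*(-2*(-3 - 3)))*(56/3 - 3*1 + (2/3)*1**2) = (0*(-2*(-6)))*(56/3 - 3 + (2/3)*1) = (0*12)*(56/3 - 3 + 2/3) = 0*(49/3) = 0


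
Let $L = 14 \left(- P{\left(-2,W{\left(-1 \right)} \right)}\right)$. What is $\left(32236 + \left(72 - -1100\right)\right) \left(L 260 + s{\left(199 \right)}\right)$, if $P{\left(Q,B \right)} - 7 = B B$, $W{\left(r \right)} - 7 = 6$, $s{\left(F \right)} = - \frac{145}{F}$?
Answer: $- \frac{4259102567040}{199} \approx -2.1403 \cdot 10^{10}$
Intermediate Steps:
$W{\left(r \right)} = 13$ ($W{\left(r \right)} = 7 + 6 = 13$)
$P{\left(Q,B \right)} = 7 + B^{2}$ ($P{\left(Q,B \right)} = 7 + B B = 7 + B^{2}$)
$L = -2464$ ($L = 14 \left(- (7 + 13^{2})\right) = 14 \left(- (7 + 169)\right) = 14 \left(\left(-1\right) 176\right) = 14 \left(-176\right) = -2464$)
$\left(32236 + \left(72 - -1100\right)\right) \left(L 260 + s{\left(199 \right)}\right) = \left(32236 + \left(72 - -1100\right)\right) \left(\left(-2464\right) 260 - \frac{145}{199}\right) = \left(32236 + \left(72 + 1100\right)\right) \left(-640640 - \frac{145}{199}\right) = \left(32236 + 1172\right) \left(-640640 - \frac{145}{199}\right) = 33408 \left(- \frac{127487505}{199}\right) = - \frac{4259102567040}{199}$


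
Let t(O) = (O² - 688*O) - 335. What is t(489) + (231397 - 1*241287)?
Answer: -107536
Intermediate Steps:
t(O) = -335 + O² - 688*O
t(489) + (231397 - 1*241287) = (-335 + 489² - 688*489) + (231397 - 1*241287) = (-335 + 239121 - 336432) + (231397 - 241287) = -97646 - 9890 = -107536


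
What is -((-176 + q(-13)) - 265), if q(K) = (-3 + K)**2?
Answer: 185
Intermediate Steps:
-((-176 + q(-13)) - 265) = -((-176 + (-3 - 13)**2) - 265) = -((-176 + (-16)**2) - 265) = -((-176 + 256) - 265) = -(80 - 265) = -1*(-185) = 185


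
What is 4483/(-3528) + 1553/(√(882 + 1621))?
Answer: -4483/3528 + 1553*√2503/2503 ≈ 29.771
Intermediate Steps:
4483/(-3528) + 1553/(√(882 + 1621)) = 4483*(-1/3528) + 1553/(√2503) = -4483/3528 + 1553*(√2503/2503) = -4483/3528 + 1553*√2503/2503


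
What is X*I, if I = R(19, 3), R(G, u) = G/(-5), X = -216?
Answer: 4104/5 ≈ 820.80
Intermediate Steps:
R(G, u) = -G/5 (R(G, u) = G*(-⅕) = -G/5)
I = -19/5 (I = -⅕*19 = -19/5 ≈ -3.8000)
X*I = -216*(-19/5) = 4104/5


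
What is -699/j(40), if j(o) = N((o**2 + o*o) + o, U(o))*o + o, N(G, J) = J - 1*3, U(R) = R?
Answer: -699/1520 ≈ -0.45987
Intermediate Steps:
N(G, J) = -3 + J (N(G, J) = J - 3 = -3 + J)
j(o) = o + o*(-3 + o) (j(o) = (-3 + o)*o + o = o*(-3 + o) + o = o + o*(-3 + o))
-699/j(40) = -699*1/(40*(-2 + 40)) = -699/(40*38) = -699/1520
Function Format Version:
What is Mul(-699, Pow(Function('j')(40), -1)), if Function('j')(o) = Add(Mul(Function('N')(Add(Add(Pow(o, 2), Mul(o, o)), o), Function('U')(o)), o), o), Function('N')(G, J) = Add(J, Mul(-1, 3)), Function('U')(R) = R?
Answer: Rational(-699, 1520) ≈ -0.45987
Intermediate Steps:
Function('N')(G, J) = Add(-3, J) (Function('N')(G, J) = Add(J, -3) = Add(-3, J))
Function('j')(o) = Add(o, Mul(o, Add(-3, o))) (Function('j')(o) = Add(Mul(Add(-3, o), o), o) = Add(Mul(o, Add(-3, o)), o) = Add(o, Mul(o, Add(-3, o))))
Mul(-699, Pow(Function('j')(40), -1)) = Mul(-699, Pow(Mul(40, Add(-2, 40)), -1)) = Mul(-699, Pow(Mul(40, 38), -1)) = Mul(-699, Pow(1520, -1)) = Mul(-699, Rational(1, 1520)) = Rational(-699, 1520)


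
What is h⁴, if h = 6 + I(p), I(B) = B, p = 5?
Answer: 14641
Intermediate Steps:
h = 11 (h = 6 + 5 = 11)
h⁴ = 11⁴ = 14641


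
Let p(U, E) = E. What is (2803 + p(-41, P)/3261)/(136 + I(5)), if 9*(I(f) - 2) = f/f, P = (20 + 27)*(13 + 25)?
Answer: 27427107/1351141 ≈ 20.299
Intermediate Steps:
P = 1786 (P = 47*38 = 1786)
I(f) = 19/9 (I(f) = 2 + (f/f)/9 = 2 + (1/9)*1 = 2 + 1/9 = 19/9)
(2803 + p(-41, P)/3261)/(136 + I(5)) = (2803 + 1786/3261)/(136 + 19/9) = (2803 + 1786*(1/3261))/(1243/9) = (2803 + 1786/3261)*(9/1243) = (9142369/3261)*(9/1243) = 27427107/1351141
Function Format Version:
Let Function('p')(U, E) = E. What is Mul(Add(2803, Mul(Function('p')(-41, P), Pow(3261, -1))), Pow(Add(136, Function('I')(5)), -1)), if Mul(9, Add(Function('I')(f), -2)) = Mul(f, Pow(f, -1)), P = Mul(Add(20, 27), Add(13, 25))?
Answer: Rational(27427107, 1351141) ≈ 20.299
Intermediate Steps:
P = 1786 (P = Mul(47, 38) = 1786)
Function('I')(f) = Rational(19, 9) (Function('I')(f) = Add(2, Mul(Rational(1, 9), Mul(f, Pow(f, -1)))) = Add(2, Mul(Rational(1, 9), 1)) = Add(2, Rational(1, 9)) = Rational(19, 9))
Mul(Add(2803, Mul(Function('p')(-41, P), Pow(3261, -1))), Pow(Add(136, Function('I')(5)), -1)) = Mul(Add(2803, Mul(1786, Pow(3261, -1))), Pow(Add(136, Rational(19, 9)), -1)) = Mul(Add(2803, Mul(1786, Rational(1, 3261))), Pow(Rational(1243, 9), -1)) = Mul(Add(2803, Rational(1786, 3261)), Rational(9, 1243)) = Mul(Rational(9142369, 3261), Rational(9, 1243)) = Rational(27427107, 1351141)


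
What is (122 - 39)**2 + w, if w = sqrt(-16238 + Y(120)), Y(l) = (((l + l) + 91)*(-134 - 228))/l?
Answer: 6889 + I*sqrt(15512865)/30 ≈ 6889.0 + 131.29*I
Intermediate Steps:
Y(l) = (-32942 - 724*l)/l (Y(l) = ((2*l + 91)*(-362))/l = ((91 + 2*l)*(-362))/l = (-32942 - 724*l)/l)
w = I*sqrt(15512865)/30 (w = sqrt(-16238 + (-724 - 32942/120)) = sqrt(-16238 + (-724 - 32942*1/120)) = sqrt(-16238 + (-724 - 16471/60)) = sqrt(-16238 - 59911/60) = sqrt(-1034191/60) = I*sqrt(15512865)/30 ≈ 131.29*I)
(122 - 39)**2 + w = (122 - 39)**2 + I*sqrt(15512865)/30 = 83**2 + I*sqrt(15512865)/30 = 6889 + I*sqrt(15512865)/30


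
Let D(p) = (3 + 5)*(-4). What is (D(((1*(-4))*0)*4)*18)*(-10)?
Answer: 5760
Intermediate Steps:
D(p) = -32 (D(p) = 8*(-4) = -32)
(D(((1*(-4))*0)*4)*18)*(-10) = -32*18*(-10) = -576*(-10) = 5760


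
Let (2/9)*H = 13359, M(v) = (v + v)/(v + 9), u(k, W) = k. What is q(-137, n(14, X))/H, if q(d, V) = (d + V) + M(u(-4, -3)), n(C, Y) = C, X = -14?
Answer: -1246/601155 ≈ -0.0020727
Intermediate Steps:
M(v) = 2*v/(9 + v) (M(v) = (2*v)/(9 + v) = 2*v/(9 + v))
q(d, V) = -8/5 + V + d (q(d, V) = (d + V) + 2*(-4)/(9 - 4) = (V + d) + 2*(-4)/5 = (V + d) + 2*(-4)*(⅕) = (V + d) - 8/5 = -8/5 + V + d)
H = 120231/2 (H = (9/2)*13359 = 120231/2 ≈ 60116.)
q(-137, n(14, X))/H = (-8/5 + 14 - 137)/(120231/2) = -623/5*2/120231 = -1246/601155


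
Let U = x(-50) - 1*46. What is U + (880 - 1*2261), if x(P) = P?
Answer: -1477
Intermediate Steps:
U = -96 (U = -50 - 1*46 = -50 - 46 = -96)
U + (880 - 1*2261) = -96 + (880 - 1*2261) = -96 + (880 - 2261) = -96 - 1381 = -1477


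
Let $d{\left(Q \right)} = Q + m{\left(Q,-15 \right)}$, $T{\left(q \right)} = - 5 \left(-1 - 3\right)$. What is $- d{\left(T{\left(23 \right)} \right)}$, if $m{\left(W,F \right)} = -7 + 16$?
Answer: $-29$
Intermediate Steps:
$T{\left(q \right)} = 20$ ($T{\left(q \right)} = \left(-5\right) \left(-4\right) = 20$)
$m{\left(W,F \right)} = 9$
$d{\left(Q \right)} = 9 + Q$ ($d{\left(Q \right)} = Q + 9 = 9 + Q$)
$- d{\left(T{\left(23 \right)} \right)} = - (9 + 20) = \left(-1\right) 29 = -29$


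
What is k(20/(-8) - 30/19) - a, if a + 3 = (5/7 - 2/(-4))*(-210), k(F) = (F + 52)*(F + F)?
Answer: -95979/722 ≈ -132.93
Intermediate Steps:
k(F) = 2*F*(52 + F) (k(F) = (52 + F)*(2*F) = 2*F*(52 + F))
a = -258 (a = -3 + (5/7 - 2/(-4))*(-210) = -3 + (5*(⅐) - 2*(-¼))*(-210) = -3 + (5/7 + ½)*(-210) = -3 + (17/14)*(-210) = -3 - 255 = -258)
k(20/(-8) - 30/19) - a = 2*(20/(-8) - 30/19)*(52 + (20/(-8) - 30/19)) - 1*(-258) = 2*(20*(-⅛) - 30*1/19)*(52 + (20*(-⅛) - 30*1/19)) + 258 = 2*(-5/2 - 30/19)*(52 + (-5/2 - 30/19)) + 258 = 2*(-155/38)*(52 - 155/38) + 258 = 2*(-155/38)*(1821/38) + 258 = -282255/722 + 258 = -95979/722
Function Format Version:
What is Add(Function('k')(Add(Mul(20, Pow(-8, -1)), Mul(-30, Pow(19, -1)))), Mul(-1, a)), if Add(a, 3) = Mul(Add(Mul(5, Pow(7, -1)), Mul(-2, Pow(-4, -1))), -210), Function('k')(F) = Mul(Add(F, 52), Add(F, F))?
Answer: Rational(-95979, 722) ≈ -132.93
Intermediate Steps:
Function('k')(F) = Mul(2, F, Add(52, F)) (Function('k')(F) = Mul(Add(52, F), Mul(2, F)) = Mul(2, F, Add(52, F)))
a = -258 (a = Add(-3, Mul(Add(Mul(5, Pow(7, -1)), Mul(-2, Pow(-4, -1))), -210)) = Add(-3, Mul(Add(Mul(5, Rational(1, 7)), Mul(-2, Rational(-1, 4))), -210)) = Add(-3, Mul(Add(Rational(5, 7), Rational(1, 2)), -210)) = Add(-3, Mul(Rational(17, 14), -210)) = Add(-3, -255) = -258)
Add(Function('k')(Add(Mul(20, Pow(-8, -1)), Mul(-30, Pow(19, -1)))), Mul(-1, a)) = Add(Mul(2, Add(Mul(20, Pow(-8, -1)), Mul(-30, Pow(19, -1))), Add(52, Add(Mul(20, Pow(-8, -1)), Mul(-30, Pow(19, -1))))), Mul(-1, -258)) = Add(Mul(2, Add(Mul(20, Rational(-1, 8)), Mul(-30, Rational(1, 19))), Add(52, Add(Mul(20, Rational(-1, 8)), Mul(-30, Rational(1, 19))))), 258) = Add(Mul(2, Add(Rational(-5, 2), Rational(-30, 19)), Add(52, Add(Rational(-5, 2), Rational(-30, 19)))), 258) = Add(Mul(2, Rational(-155, 38), Add(52, Rational(-155, 38))), 258) = Add(Mul(2, Rational(-155, 38), Rational(1821, 38)), 258) = Add(Rational(-282255, 722), 258) = Rational(-95979, 722)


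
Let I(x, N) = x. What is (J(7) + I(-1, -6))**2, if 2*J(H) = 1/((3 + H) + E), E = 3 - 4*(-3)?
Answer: 2401/2500 ≈ 0.96040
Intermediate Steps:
E = 15 (E = 3 + 12 = 15)
J(H) = 1/(2*(18 + H)) (J(H) = 1/(2*((3 + H) + 15)) = 1/(2*(18 + H)))
(J(7) + I(-1, -6))**2 = (1/(2*(18 + 7)) - 1)**2 = ((1/2)/25 - 1)**2 = ((1/2)*(1/25) - 1)**2 = (1/50 - 1)**2 = (-49/50)**2 = 2401/2500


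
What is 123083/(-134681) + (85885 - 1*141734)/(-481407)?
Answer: -51731218612/64836376167 ≈ -0.79787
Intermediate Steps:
123083/(-134681) + (85885 - 1*141734)/(-481407) = 123083*(-1/134681) + (85885 - 141734)*(-1/481407) = -123083/134681 - 55849*(-1/481407) = -123083/134681 + 55849/481407 = -51731218612/64836376167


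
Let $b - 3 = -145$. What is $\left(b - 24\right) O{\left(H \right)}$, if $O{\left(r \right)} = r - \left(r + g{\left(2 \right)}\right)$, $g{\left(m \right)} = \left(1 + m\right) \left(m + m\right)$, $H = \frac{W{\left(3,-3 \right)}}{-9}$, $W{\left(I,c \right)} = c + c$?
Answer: $1992$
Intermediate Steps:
$b = -142$ ($b = 3 - 145 = -142$)
$W{\left(I,c \right)} = 2 c$
$H = \frac{2}{3}$ ($H = \frac{2 \left(-3\right)}{-9} = \left(-6\right) \left(- \frac{1}{9}\right) = \frac{2}{3} \approx 0.66667$)
$g{\left(m \right)} = 2 m \left(1 + m\right)$ ($g{\left(m \right)} = \left(1 + m\right) 2 m = 2 m \left(1 + m\right)$)
$O{\left(r \right)} = -12$ ($O{\left(r \right)} = r - \left(r + 2 \cdot 2 \left(1 + 2\right)\right) = r - \left(r + 2 \cdot 2 \cdot 3\right) = r - \left(r + 12\right) = r - \left(12 + r\right) = -12$)
$\left(b - 24\right) O{\left(H \right)} = \left(-142 - 24\right) \left(-12\right) = \left(-166\right) \left(-12\right) = 1992$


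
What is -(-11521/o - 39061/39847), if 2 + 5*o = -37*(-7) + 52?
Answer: 2307456284/12312723 ≈ 187.40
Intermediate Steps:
o = 309/5 (o = -⅖ + (-37*(-7) + 52)/5 = -⅖ + (259 + 52)/5 = -⅖ + (⅕)*311 = -⅖ + 311/5 = 309/5 ≈ 61.800)
-(-11521/o - 39061/39847) = -(-11521/309/5 - 39061/39847) = -(-11521*5/309 - 39061*1/39847) = -(-57605/309 - 39061/39847) = -1*(-2307456284/12312723) = 2307456284/12312723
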